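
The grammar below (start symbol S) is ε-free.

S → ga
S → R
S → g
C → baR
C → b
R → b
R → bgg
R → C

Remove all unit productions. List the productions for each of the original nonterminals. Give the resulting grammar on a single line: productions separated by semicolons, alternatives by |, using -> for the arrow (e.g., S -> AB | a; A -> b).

Unit productions: R->C, S->R.
Unit pairs (A ⇒* B via units): (R,C), (S,C), (S,R).
S: inherits non-unit rules of {C, R, S} → b | baR | bgg | g | ga.
C: inherits non-unit rules of {C} → b | baR.
R: inherits non-unit rules of {C, R} → b | baR | bgg.

S -> b | g | ga | baR | bgg; C -> b | baR; R -> b | baR | bgg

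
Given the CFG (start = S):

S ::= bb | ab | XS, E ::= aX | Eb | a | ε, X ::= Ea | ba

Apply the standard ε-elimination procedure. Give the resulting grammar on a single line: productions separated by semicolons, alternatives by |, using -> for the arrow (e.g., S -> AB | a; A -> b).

S -> XS | ab | bb; E -> a | b | Eb | aX; X -> a | Ea | ba

Nullable set: {E}.
Drop E -> ε.
E -> Eb: E nullable, giving Eb | b.
X -> Ea: E nullable, giving Ea | a.
Unchanged (no nullable symbols): S -> XS; S -> ab; S -> bb; E -> a; E -> aX; X -> ba.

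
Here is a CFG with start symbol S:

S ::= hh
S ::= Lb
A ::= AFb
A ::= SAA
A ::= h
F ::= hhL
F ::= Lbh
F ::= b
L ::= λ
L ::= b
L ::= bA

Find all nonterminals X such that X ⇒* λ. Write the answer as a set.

{L}

Directly nullable (have an ε-rule): {L}.
Not nullable: A, F, S — each has a terminal in every rule's right-hand side or depends on a non-nullable symbol.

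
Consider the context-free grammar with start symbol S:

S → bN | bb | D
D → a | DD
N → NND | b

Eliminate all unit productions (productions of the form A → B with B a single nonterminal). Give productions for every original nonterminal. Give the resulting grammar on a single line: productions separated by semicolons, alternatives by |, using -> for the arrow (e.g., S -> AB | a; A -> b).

S -> a | DD | bN | bb; D -> a | DD; N -> b | NND

Unit productions: S->D.
Unit pairs (A ⇒* B via units): (S,D).
S: inherits non-unit rules of {D, S} → DD | a | bN | bb.
D: inherits non-unit rules of {D} → DD | a.
N: inherits non-unit rules of {N} → NND | b.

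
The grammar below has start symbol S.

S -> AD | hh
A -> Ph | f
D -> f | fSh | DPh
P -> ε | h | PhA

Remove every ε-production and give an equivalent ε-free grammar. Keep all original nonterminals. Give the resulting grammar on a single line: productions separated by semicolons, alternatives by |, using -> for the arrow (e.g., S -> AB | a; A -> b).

S -> AD | hh; A -> f | h | Ph; D -> f | Dh | DPh | fSh; P -> h | hA | PhA

Nullable set: {P}.
A -> Ph: P nullable, giving Ph | h.
D -> DPh: P nullable, giving DPh | Dh.
Drop P -> ε.
P -> PhA: P nullable, giving PhA | hA.
Unchanged (no nullable symbols): S -> AD; S -> hh; A -> f; D -> f; D -> fSh; P -> h.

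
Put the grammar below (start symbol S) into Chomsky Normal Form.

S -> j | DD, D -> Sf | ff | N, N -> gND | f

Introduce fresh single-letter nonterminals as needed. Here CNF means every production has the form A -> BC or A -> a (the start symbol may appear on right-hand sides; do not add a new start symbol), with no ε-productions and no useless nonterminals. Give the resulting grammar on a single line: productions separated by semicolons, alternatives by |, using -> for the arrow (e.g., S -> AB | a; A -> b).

S -> j | DD; A -> f; B -> g; C -> ND; D -> f | AA | BC | SA; E -> ND; N -> f | BE

No ε-productions.
After unit-elimination: S -> j | DD; D -> f | Sf | ff | gND; N -> f | gND.
TERM: introduce A -> f, B -> g and substitute in every rule of length ≥2.
BIN: D -> BND becomes D -> BC, C -> ND; N -> BND becomes N -> BE, E -> ND.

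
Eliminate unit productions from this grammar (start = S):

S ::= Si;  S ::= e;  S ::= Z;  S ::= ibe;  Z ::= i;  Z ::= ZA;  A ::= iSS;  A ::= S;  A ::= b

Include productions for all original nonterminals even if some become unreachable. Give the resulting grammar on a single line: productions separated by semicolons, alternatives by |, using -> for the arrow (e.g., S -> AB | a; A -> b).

Unit productions: A->S, S->Z.
Unit pairs (A ⇒* B via units): (A,S), (A,Z), (S,Z).
S: inherits non-unit rules of {S, Z} → Si | ZA | e | i | ibe.
A: inherits non-unit rules of {A, S, Z} → Si | ZA | b | e | i | iSS | ibe.
Z: inherits non-unit rules of {Z} → ZA | i.

S -> e | i | Si | ZA | ibe; A -> b | e | i | Si | ZA | iSS | ibe; Z -> i | ZA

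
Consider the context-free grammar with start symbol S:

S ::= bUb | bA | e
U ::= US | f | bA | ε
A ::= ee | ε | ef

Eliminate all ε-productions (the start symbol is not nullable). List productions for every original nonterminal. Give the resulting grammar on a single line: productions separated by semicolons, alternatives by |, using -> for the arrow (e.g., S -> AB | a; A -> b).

S -> b | e | bA | bb | bUb; A -> ee | ef; U -> S | b | f | US | bA

Nullable set: {A, U}.
S -> bA: A nullable, giving b | bA.
S -> bUb: U nullable, giving bUb | bb.
Drop A -> ε.
Drop U -> ε.
U -> US: U nullable, giving S | US.
U -> bA: A nullable, giving b | bA.
Unchanged (no nullable symbols): S -> e; A -> ee; A -> ef; U -> f.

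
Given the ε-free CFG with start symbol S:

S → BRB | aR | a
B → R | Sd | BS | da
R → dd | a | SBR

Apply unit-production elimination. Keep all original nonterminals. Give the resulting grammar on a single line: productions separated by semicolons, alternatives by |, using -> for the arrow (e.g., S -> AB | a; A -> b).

Unit productions: B->R.
Unit pairs (A ⇒* B via units): (B,R).
S: inherits non-unit rules of {S} → BRB | a | aR.
B: inherits non-unit rules of {B, R} → BS | SBR | Sd | a | da | dd.
R: inherits non-unit rules of {R} → SBR | a | dd.

S -> a | aR | BRB; B -> a | BS | Sd | da | dd | SBR; R -> a | dd | SBR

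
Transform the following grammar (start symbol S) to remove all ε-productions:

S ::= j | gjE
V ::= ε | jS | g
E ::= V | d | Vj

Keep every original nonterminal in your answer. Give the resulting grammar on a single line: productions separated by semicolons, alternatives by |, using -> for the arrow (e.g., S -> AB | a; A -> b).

S -> j | gj | gjE; E -> V | d | j | Vj; V -> g | jS

Nullable set: {E, V}.
S -> gjE: E nullable, giving gj | gjE.
E -> V: V nullable, giving V.
E -> Vj: V nullable, giving Vj | j.
Drop V -> ε.
Unchanged (no nullable symbols): S -> j; E -> d; V -> g; V -> jS.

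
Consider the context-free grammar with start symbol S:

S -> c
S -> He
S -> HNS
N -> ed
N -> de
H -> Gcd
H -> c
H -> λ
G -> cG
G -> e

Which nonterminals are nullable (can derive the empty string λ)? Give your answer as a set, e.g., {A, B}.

Directly nullable (have an ε-rule): {H}.
Not nullable: G, N, S — each has a terminal in every rule's right-hand side or depends on a non-nullable symbol.

{H}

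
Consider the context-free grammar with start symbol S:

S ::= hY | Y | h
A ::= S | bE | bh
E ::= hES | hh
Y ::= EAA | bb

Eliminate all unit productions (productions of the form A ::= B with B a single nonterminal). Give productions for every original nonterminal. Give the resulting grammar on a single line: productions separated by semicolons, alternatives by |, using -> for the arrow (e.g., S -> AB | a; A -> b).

Unit productions: A->S, S->Y.
Unit pairs (A ⇒* B via units): (A,S), (A,Y), (S,Y).
S: inherits non-unit rules of {S, Y} → EAA | bb | h | hY.
A: inherits non-unit rules of {A, S, Y} → EAA | bE | bb | bh | h | hY.
E: inherits non-unit rules of {E} → hES | hh.
Y: inherits non-unit rules of {Y} → EAA | bb.

S -> h | bb | hY | EAA; A -> h | bE | bb | bh | hY | EAA; E -> hh | hES; Y -> bb | EAA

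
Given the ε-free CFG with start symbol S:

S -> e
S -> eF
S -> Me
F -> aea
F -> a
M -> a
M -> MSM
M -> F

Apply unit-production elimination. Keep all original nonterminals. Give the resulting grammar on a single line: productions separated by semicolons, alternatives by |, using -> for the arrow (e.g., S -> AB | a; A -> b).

Unit productions: M->F.
Unit pairs (A ⇒* B via units): (M,F).
S: inherits non-unit rules of {S} → Me | e | eF.
F: inherits non-unit rules of {F} → a | aea.
M: inherits non-unit rules of {F, M} → MSM | a | aea.

S -> e | Me | eF; F -> a | aea; M -> a | MSM | aea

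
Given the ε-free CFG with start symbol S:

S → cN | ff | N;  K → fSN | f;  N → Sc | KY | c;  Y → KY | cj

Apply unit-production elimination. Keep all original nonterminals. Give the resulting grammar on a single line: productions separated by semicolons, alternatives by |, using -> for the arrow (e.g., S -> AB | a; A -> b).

S -> c | KY | Sc | cN | ff; K -> f | fSN; N -> c | KY | Sc; Y -> KY | cj

Unit productions: S->N.
Unit pairs (A ⇒* B via units): (S,N).
S: inherits non-unit rules of {N, S} → KY | Sc | c | cN | ff.
K: inherits non-unit rules of {K} → f | fSN.
N: inherits non-unit rules of {N} → KY | Sc | c.
Y: inherits non-unit rules of {Y} → KY | cj.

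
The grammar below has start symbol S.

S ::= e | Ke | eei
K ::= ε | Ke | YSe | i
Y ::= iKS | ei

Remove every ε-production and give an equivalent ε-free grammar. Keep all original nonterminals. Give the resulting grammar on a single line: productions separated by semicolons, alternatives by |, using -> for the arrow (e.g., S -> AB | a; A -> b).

S -> e | Ke | eei; K -> e | i | Ke | YSe; Y -> ei | iS | iKS

Nullable set: {K}.
S -> Ke: K nullable, giving Ke | e.
Drop K -> ε.
K -> Ke: K nullable, giving Ke | e.
Y -> iKS: K nullable, giving iKS | iS.
Unchanged (no nullable symbols): S -> e; S -> eei; K -> YSe; K -> i; Y -> ei.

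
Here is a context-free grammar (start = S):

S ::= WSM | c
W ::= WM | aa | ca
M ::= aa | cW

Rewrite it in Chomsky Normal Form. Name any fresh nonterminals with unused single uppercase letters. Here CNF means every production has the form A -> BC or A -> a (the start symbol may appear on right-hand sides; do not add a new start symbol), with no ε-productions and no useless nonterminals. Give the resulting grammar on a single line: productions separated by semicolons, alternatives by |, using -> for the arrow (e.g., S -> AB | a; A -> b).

No ε-productions.
No unit productions to eliminate.
TERM: introduce A -> a, B -> c and substitute in every rule of length ≥2.
BIN: S -> WSM becomes S -> WC, C -> SM.

S -> c | WC; A -> a; B -> c; C -> SM; M -> AA | BW; W -> AA | BA | WM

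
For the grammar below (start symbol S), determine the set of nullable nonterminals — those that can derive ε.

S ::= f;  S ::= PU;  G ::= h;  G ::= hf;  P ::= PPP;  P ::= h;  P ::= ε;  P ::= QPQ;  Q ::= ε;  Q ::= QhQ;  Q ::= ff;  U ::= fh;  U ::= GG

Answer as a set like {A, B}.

{P, Q}

Directly nullable (have an ε-rule): {P, Q}.
Not nullable: G, S, U — each has a terminal in every rule's right-hand side or depends on a non-nullable symbol.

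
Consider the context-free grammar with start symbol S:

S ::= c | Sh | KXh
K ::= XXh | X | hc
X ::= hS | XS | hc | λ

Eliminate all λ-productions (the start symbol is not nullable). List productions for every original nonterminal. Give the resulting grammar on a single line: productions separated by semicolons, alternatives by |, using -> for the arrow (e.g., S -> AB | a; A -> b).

S -> c | h | Kh | Sh | Xh | KXh; K -> X | h | Xh | hc | XXh; X -> S | XS | hS | hc

Nullable set: {K, X}.
S -> KXh: K, X nullable, giving KXh | Kh | Xh | h.
K -> X: X nullable, giving X.
K -> XXh: X, X nullable, giving XXh | Xh | h.
Drop X -> λ.
X -> XS: X nullable, giving S | XS.
Unchanged (no nullable symbols): S -> Sh; S -> c; K -> hc; X -> hS; X -> hc.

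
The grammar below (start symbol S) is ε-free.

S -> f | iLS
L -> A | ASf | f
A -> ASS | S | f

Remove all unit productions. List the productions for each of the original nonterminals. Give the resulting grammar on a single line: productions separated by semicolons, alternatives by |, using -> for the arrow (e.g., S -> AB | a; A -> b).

Unit productions: A->S, L->A.
Unit pairs (A ⇒* B via units): (A,S), (L,A), (L,S).
S: inherits non-unit rules of {S} → f | iLS.
A: inherits non-unit rules of {A, S} → ASS | f | iLS.
L: inherits non-unit rules of {A, L, S} → ASS | ASf | f | iLS.

S -> f | iLS; A -> f | ASS | iLS; L -> f | ASS | ASf | iLS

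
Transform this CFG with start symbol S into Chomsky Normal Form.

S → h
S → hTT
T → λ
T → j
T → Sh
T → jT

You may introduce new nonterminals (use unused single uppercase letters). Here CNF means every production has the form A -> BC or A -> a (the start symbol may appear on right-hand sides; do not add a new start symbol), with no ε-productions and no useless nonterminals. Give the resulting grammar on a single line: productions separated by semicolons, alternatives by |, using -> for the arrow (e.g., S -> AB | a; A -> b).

S -> h | AC | AT; A -> h; B -> j; C -> TT; T -> j | BT | SA

Nullable: {T}; after ε-elimination: S -> h | hT | hTT; T -> j | Sh | jT.
No unit productions to eliminate.
TERM: introduce A -> h, B -> j and substitute in every rule of length ≥2.
BIN: S -> ATT becomes S -> AC, C -> TT.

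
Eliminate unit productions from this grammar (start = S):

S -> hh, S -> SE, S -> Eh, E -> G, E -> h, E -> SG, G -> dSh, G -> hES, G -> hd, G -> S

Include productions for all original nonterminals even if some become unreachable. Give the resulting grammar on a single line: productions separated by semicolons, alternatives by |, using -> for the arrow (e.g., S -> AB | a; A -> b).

Unit productions: E->G, G->S.
Unit pairs (A ⇒* B via units): (E,G), (E,S), (G,S).
S: inherits non-unit rules of {S} → Eh | SE | hh.
E: inherits non-unit rules of {E, G, S} → Eh | SE | SG | dSh | h | hES | hd | hh.
G: inherits non-unit rules of {G, S} → Eh | SE | dSh | hES | hd | hh.

S -> Eh | SE | hh; E -> h | Eh | SE | SG | hd | hh | dSh | hES; G -> Eh | SE | hd | hh | dSh | hES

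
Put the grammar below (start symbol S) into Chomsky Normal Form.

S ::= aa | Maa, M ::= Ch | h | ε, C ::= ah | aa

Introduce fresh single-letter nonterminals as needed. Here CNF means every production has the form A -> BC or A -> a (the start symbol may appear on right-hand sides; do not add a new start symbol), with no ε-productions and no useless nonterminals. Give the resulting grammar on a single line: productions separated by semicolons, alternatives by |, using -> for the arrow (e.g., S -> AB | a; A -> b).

Nullable: {M}; after ε-elimination: S -> aa | Maa; C -> aa | ah; M -> h | Ch.
No unit productions to eliminate.
TERM: introduce A -> a, B -> h and substitute in every rule of length ≥2.
BIN: S -> MAA becomes S -> MD, D -> AA.

S -> AA | MD; A -> a; B -> h; C -> AA | AB; D -> AA; M -> h | CB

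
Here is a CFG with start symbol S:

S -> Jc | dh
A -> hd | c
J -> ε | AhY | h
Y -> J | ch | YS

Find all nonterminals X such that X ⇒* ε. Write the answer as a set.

{J, Y}

Directly nullable (have an ε-rule): {J}.
Y is nullable via Y -> J (every symbol on the right is already known nullable).
Not nullable: A, S — each has a terminal in every rule's right-hand side or depends on a non-nullable symbol.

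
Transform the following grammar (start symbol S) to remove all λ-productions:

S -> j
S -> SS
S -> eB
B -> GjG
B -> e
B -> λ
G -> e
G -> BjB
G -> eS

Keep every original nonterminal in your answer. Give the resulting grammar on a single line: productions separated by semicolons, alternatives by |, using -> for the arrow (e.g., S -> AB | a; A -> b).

S -> e | j | SS | eB; B -> e | GjG; G -> e | j | Bj | eS | jB | BjB

Nullable set: {B}.
S -> eB: B nullable, giving e | eB.
Drop B -> λ.
G -> BjB: B, B nullable, giving Bj | BjB | j | jB.
Unchanged (no nullable symbols): S -> SS; S -> j; B -> GjG; B -> e; G -> e; G -> eS.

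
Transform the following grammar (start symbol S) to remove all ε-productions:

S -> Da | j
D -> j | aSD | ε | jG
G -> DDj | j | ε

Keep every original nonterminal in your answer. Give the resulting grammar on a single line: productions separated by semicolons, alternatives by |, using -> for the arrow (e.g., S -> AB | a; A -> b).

S -> a | j | Da; D -> j | aS | jG | aSD; G -> j | Dj | DDj

Nullable set: {D, G}.
S -> Da: D nullable, giving Da | a.
Drop D -> ε.
D -> aSD: D nullable, giving aS | aSD.
D -> jG: G nullable, giving j | jG.
Drop G -> ε.
G -> DDj: D, D nullable, giving DDj | Dj | j.
Unchanged (no nullable symbols): S -> j; D -> j; G -> j.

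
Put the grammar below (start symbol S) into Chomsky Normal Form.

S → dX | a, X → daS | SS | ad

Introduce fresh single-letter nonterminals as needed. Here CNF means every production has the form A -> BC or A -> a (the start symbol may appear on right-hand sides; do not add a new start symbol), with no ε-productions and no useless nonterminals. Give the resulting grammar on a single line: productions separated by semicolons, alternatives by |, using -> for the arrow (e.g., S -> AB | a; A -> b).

No ε-productions.
No unit productions to eliminate.
TERM: introduce B -> a, A -> d and substitute in every rule of length ≥2.
BIN: X -> ABS becomes X -> AC, C -> BS.

S -> a | AX; A -> d; B -> a; C -> BS; X -> AC | BA | SS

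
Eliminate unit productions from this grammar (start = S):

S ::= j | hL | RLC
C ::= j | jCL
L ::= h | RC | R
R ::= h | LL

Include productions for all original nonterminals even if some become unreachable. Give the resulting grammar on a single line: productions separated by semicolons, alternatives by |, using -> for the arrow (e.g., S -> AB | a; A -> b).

Unit productions: L->R.
Unit pairs (A ⇒* B via units): (L,R).
S: inherits non-unit rules of {S} → RLC | hL | j.
C: inherits non-unit rules of {C} → j | jCL.
L: inherits non-unit rules of {L, R} → LL | RC | h.
R: inherits non-unit rules of {R} → LL | h.

S -> j | hL | RLC; C -> j | jCL; L -> h | LL | RC; R -> h | LL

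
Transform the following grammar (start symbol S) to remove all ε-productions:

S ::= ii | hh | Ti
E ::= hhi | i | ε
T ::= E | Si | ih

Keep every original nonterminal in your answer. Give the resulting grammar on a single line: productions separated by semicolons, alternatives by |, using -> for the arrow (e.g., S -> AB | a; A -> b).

Nullable set: {E, T}.
S -> Ti: T nullable, giving Ti | i.
Drop E -> ε.
T -> E: E nullable, giving E.
Unchanged (no nullable symbols): S -> hh; S -> ii; E -> hhi; E -> i; T -> Si; T -> ih.

S -> i | Ti | hh | ii; E -> i | hhi; T -> E | Si | ih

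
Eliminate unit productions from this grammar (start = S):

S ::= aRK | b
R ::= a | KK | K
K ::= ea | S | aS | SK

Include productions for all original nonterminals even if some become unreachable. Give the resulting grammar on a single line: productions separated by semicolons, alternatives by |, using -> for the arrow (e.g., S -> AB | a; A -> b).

S -> b | aRK; K -> b | SK | aS | ea | aRK; R -> a | b | KK | SK | aS | ea | aRK

Unit productions: K->S, R->K.
Unit pairs (A ⇒* B via units): (K,S), (R,K), (R,S).
S: inherits non-unit rules of {S} → aRK | b.
K: inherits non-unit rules of {K, S} → SK | aRK | aS | b | ea.
R: inherits non-unit rules of {K, R, S} → KK | SK | a | aRK | aS | b | ea.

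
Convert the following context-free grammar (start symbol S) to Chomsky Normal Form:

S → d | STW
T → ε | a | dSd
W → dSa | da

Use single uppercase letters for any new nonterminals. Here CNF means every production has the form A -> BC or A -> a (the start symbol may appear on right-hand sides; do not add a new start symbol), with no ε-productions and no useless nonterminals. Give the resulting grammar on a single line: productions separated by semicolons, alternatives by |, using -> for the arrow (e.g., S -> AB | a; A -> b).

Nullable: {T}; after ε-elimination: S -> d | SW | STW; T -> a | dSd; W -> da | dSa.
No unit productions to eliminate.
TERM: introduce B -> a, A -> d and substitute in every rule of length ≥2.
BIN: S -> STW becomes S -> SC, C -> TW; T -> ASA becomes T -> AD, D -> SA; W -> ASB becomes W -> AE, E -> SB.

S -> d | SC | SW; A -> d; B -> a; C -> TW; D -> SA; E -> SB; T -> a | AD; W -> AB | AE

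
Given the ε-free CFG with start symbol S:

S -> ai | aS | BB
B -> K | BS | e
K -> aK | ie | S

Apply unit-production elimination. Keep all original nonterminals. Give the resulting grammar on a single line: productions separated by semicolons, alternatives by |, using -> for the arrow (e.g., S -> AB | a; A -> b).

S -> BB | aS | ai; B -> e | BB | BS | aK | aS | ai | ie; K -> BB | aK | aS | ai | ie

Unit productions: B->K, K->S.
Unit pairs (A ⇒* B via units): (B,K), (B,S), (K,S).
S: inherits non-unit rules of {S} → BB | aS | ai.
B: inherits non-unit rules of {B, K, S} → BB | BS | aK | aS | ai | e | ie.
K: inherits non-unit rules of {K, S} → BB | aK | aS | ai | ie.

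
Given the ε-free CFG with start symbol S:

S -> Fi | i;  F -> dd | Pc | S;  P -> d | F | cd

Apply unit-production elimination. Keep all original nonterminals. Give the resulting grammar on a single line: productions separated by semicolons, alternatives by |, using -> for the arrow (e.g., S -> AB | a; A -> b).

S -> i | Fi; F -> i | Fi | Pc | dd; P -> d | i | Fi | Pc | cd | dd

Unit productions: F->S, P->F.
Unit pairs (A ⇒* B via units): (F,S), (P,F), (P,S).
S: inherits non-unit rules of {S} → Fi | i.
F: inherits non-unit rules of {F, S} → Fi | Pc | dd | i.
P: inherits non-unit rules of {F, P, S} → Fi | Pc | cd | d | dd | i.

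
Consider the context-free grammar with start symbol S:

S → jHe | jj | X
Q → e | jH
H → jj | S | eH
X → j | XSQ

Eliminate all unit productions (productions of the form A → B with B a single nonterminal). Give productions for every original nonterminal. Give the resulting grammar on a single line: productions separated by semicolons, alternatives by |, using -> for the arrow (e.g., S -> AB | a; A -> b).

S -> j | jj | XSQ | jHe; H -> j | eH | jj | XSQ | jHe; Q -> e | jH; X -> j | XSQ

Unit productions: H->S, S->X.
Unit pairs (A ⇒* B via units): (H,S), (H,X), (S,X).
S: inherits non-unit rules of {S, X} → XSQ | j | jHe | jj.
H: inherits non-unit rules of {H, S, X} → XSQ | eH | j | jHe | jj.
Q: inherits non-unit rules of {Q} → e | jH.
X: inherits non-unit rules of {X} → XSQ | j.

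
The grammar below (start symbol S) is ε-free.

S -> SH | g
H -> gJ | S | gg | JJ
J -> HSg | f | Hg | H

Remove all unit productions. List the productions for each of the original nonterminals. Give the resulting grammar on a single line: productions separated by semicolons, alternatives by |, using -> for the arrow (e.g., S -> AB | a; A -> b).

Unit productions: H->S, J->H.
Unit pairs (A ⇒* B via units): (H,S), (J,H), (J,S).
S: inherits non-unit rules of {S} → SH | g.
H: inherits non-unit rules of {H, S} → JJ | SH | g | gJ | gg.
J: inherits non-unit rules of {H, J, S} → HSg | Hg | JJ | SH | f | g | gJ | gg.

S -> g | SH; H -> g | JJ | SH | gJ | gg; J -> f | g | Hg | JJ | SH | gJ | gg | HSg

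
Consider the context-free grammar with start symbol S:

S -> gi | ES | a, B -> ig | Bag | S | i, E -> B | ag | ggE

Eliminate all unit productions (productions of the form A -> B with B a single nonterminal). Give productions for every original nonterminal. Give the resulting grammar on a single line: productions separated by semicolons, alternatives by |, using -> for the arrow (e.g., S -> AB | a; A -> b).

Unit productions: B->S, E->B.
Unit pairs (A ⇒* B via units): (B,S), (E,B), (E,S).
S: inherits non-unit rules of {S} → ES | a | gi.
B: inherits non-unit rules of {B, S} → Bag | ES | a | gi | i | ig.
E: inherits non-unit rules of {B, E, S} → Bag | ES | a | ag | ggE | gi | i | ig.

S -> a | ES | gi; B -> a | i | ES | gi | ig | Bag; E -> a | i | ES | ag | gi | ig | Bag | ggE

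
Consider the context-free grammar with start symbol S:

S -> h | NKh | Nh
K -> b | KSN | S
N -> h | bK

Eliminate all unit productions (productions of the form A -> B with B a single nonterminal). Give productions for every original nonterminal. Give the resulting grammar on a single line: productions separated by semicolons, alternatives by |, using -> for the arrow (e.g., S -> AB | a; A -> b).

Unit productions: K->S.
Unit pairs (A ⇒* B via units): (K,S).
S: inherits non-unit rules of {S} → NKh | Nh | h.
K: inherits non-unit rules of {K, S} → KSN | NKh | Nh | b | h.
N: inherits non-unit rules of {N} → bK | h.

S -> h | Nh | NKh; K -> b | h | Nh | KSN | NKh; N -> h | bK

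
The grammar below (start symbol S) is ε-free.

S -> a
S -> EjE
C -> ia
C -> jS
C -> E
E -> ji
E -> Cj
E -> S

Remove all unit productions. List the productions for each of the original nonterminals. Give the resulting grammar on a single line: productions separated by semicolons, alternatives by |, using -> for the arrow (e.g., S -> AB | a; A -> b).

Unit productions: C->E, E->S.
Unit pairs (A ⇒* B via units): (C,E), (C,S), (E,S).
S: inherits non-unit rules of {S} → EjE | a.
C: inherits non-unit rules of {C, E, S} → Cj | EjE | a | ia | jS | ji.
E: inherits non-unit rules of {E, S} → Cj | EjE | a | ji.

S -> a | EjE; C -> a | Cj | ia | jS | ji | EjE; E -> a | Cj | ji | EjE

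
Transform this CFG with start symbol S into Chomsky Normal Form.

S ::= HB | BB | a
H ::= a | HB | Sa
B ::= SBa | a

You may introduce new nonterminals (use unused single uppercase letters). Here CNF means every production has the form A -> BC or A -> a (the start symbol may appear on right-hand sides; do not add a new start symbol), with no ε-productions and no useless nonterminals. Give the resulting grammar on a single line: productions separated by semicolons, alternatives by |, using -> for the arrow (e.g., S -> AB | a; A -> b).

S -> a | BB | HB; A -> a; B -> a | SC; C -> BA; H -> a | HB | SA

No ε-productions.
No unit productions to eliminate.
TERM: introduce A -> a and substitute in every rule of length ≥2.
BIN: B -> SBA becomes B -> SC, C -> BA.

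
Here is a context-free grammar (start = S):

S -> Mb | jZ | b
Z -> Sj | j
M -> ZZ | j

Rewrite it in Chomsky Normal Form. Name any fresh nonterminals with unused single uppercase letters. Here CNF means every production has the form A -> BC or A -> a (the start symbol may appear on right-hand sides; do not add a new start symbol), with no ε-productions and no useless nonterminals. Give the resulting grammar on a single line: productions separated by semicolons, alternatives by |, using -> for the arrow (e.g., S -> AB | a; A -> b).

S -> b | BZ | MA; A -> b; B -> j; M -> j | ZZ; Z -> j | SB

No ε-productions.
No unit productions to eliminate.
TERM: introduce A -> b, B -> j and substitute in every rule of length ≥2.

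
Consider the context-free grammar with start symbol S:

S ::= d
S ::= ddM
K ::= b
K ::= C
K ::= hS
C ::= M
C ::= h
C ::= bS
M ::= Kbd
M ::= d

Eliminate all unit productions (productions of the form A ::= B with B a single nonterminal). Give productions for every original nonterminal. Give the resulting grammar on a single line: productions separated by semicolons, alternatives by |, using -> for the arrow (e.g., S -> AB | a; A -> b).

Unit productions: C->M, K->C.
Unit pairs (A ⇒* B via units): (C,M), (K,C), (K,M).
S: inherits non-unit rules of {S} → d | ddM.
C: inherits non-unit rules of {C, M} → Kbd | bS | d | h.
K: inherits non-unit rules of {C, K, M} → Kbd | b | bS | d | h | hS.
M: inherits non-unit rules of {M} → Kbd | d.

S -> d | ddM; C -> d | h | bS | Kbd; K -> b | d | h | bS | hS | Kbd; M -> d | Kbd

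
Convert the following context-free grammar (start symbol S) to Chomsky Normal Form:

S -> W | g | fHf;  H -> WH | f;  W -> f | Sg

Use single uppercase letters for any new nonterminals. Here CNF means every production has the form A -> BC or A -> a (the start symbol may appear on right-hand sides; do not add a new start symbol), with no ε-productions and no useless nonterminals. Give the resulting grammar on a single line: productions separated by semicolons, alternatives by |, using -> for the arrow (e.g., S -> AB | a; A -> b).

No ε-productions.
After unit-elimination: S -> f | g | Sg | fHf; H -> f | WH; W -> f | Sg.
TERM: introduce B -> f, A -> g and substitute in every rule of length ≥2.
BIN: S -> BHB becomes S -> BC, C -> HB.

S -> f | g | BC | SA; A -> g; B -> f; C -> HB; H -> f | WH; W -> f | SA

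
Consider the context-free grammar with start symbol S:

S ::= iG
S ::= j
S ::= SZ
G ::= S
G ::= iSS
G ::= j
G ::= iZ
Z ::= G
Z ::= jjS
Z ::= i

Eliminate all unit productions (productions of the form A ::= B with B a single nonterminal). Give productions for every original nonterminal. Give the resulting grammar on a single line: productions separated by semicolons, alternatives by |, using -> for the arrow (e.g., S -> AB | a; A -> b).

Unit productions: G->S, Z->G.
Unit pairs (A ⇒* B via units): (G,S), (Z,G), (Z,S).
S: inherits non-unit rules of {S} → SZ | iG | j.
G: inherits non-unit rules of {G, S} → SZ | iG | iSS | iZ | j.
Z: inherits non-unit rules of {G, S, Z} → SZ | i | iG | iSS | iZ | j | jjS.

S -> j | SZ | iG; G -> j | SZ | iG | iZ | iSS; Z -> i | j | SZ | iG | iZ | iSS | jjS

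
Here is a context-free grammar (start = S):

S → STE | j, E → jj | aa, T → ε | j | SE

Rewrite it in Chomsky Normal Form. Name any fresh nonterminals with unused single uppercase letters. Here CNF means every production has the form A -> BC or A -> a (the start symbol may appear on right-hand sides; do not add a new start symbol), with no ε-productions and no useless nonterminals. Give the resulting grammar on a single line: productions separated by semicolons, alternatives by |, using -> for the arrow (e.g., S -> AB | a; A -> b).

Nullable: {T}; after ε-elimination: S -> j | SE | STE; E -> aa | jj; T -> j | SE.
No unit productions to eliminate.
TERM: introduce A -> a, B -> j and substitute in every rule of length ≥2.
BIN: S -> STE becomes S -> SC, C -> TE.

S -> j | SC | SE; A -> a; B -> j; C -> TE; E -> AA | BB; T -> j | SE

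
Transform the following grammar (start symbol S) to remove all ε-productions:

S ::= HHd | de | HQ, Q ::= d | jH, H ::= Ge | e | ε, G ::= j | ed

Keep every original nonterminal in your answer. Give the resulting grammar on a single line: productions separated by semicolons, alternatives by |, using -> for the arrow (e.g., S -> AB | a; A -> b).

Nullable set: {H}.
S -> HHd: H, H nullable, giving HHd | Hd | d.
S -> HQ: H nullable, giving HQ | Q.
Drop H -> ε.
Q -> jH: H nullable, giving j | jH.
Unchanged (no nullable symbols): S -> de; G -> ed; G -> j; H -> Ge; H -> e; Q -> d.

S -> Q | d | HQ | Hd | de | HHd; G -> j | ed; H -> e | Ge; Q -> d | j | jH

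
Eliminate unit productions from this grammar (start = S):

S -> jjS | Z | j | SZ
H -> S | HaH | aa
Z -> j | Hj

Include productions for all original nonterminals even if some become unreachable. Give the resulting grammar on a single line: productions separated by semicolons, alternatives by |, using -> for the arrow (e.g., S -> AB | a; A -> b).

Unit productions: H->S, S->Z.
Unit pairs (A ⇒* B via units): (H,S), (H,Z), (S,Z).
S: inherits non-unit rules of {S, Z} → Hj | SZ | j | jjS.
H: inherits non-unit rules of {H, S, Z} → HaH | Hj | SZ | aa | j | jjS.
Z: inherits non-unit rules of {Z} → Hj | j.

S -> j | Hj | SZ | jjS; H -> j | Hj | SZ | aa | HaH | jjS; Z -> j | Hj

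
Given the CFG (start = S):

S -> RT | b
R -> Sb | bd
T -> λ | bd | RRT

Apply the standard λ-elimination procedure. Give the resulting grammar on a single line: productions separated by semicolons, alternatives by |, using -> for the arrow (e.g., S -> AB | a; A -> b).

Nullable set: {T}.
S -> RT: T nullable, giving R | RT.
Drop T -> λ.
T -> RRT: T nullable, giving RR | RRT.
Unchanged (no nullable symbols): S -> b; R -> Sb; R -> bd; T -> bd.

S -> R | b | RT; R -> Sb | bd; T -> RR | bd | RRT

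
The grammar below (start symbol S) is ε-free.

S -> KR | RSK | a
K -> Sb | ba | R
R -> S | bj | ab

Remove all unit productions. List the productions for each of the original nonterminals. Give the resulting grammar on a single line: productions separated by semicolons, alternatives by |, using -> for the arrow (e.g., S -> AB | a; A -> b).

S -> a | KR | RSK; K -> a | KR | Sb | ab | ba | bj | RSK; R -> a | KR | ab | bj | RSK

Unit productions: K->R, R->S.
Unit pairs (A ⇒* B via units): (K,R), (K,S), (R,S).
S: inherits non-unit rules of {S} → KR | RSK | a.
K: inherits non-unit rules of {K, R, S} → KR | RSK | Sb | a | ab | ba | bj.
R: inherits non-unit rules of {R, S} → KR | RSK | a | ab | bj.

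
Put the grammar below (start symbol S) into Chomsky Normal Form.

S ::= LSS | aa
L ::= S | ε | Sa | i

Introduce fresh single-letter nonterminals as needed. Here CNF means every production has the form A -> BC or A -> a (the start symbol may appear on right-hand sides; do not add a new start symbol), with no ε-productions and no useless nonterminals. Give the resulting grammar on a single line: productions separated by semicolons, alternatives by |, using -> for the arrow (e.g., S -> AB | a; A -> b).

Nullable: {L}; after ε-elimination: S -> SS | aa | LSS; L -> S | i | Sa.
After unit-elimination: S -> SS | aa | LSS; L -> i | SS | Sa | aa | LSS.
TERM: introduce A -> a and substitute in every rule of length ≥2.
BIN: L -> LSS becomes L -> LB, B -> SS; S -> LSS becomes S -> LC, C -> SS.

S -> AA | LC | SS; A -> a; B -> SS; C -> SS; L -> i | AA | LB | SA | SS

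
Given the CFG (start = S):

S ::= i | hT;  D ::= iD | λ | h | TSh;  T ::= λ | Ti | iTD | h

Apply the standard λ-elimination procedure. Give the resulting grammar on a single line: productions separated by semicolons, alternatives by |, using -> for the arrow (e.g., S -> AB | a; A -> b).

Nullable set: {D, T}.
S -> hT: T nullable, giving h | hT.
Drop D -> λ.
D -> TSh: T nullable, giving Sh | TSh.
D -> iD: D nullable, giving i | iD.
Drop T -> λ.
T -> Ti: T nullable, giving Ti | i.
T -> iTD: T, D nullable, giving i | iD | iT | iTD.
Unchanged (no nullable symbols): S -> i; D -> h; T -> h.

S -> h | i | hT; D -> h | i | Sh | iD | TSh; T -> h | i | Ti | iD | iT | iTD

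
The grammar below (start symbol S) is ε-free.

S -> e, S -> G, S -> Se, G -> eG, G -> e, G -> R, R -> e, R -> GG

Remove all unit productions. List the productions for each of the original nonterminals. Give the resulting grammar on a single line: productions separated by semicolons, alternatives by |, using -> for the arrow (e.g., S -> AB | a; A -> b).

Unit productions: G->R, S->G.
Unit pairs (A ⇒* B via units): (G,R), (S,G), (S,R).
S: inherits non-unit rules of {G, R, S} → GG | Se | e | eG.
G: inherits non-unit rules of {G, R} → GG | e | eG.
R: inherits non-unit rules of {R} → GG | e.

S -> e | GG | Se | eG; G -> e | GG | eG; R -> e | GG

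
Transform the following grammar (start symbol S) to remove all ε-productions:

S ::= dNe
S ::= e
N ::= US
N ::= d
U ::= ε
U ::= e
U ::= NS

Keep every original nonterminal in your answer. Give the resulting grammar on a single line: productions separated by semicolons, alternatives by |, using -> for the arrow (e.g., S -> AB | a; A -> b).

Nullable set: {U}.
N -> US: U nullable, giving S | US.
Drop U -> ε.
Unchanged (no nullable symbols): S -> dNe; S -> e; N -> d; U -> NS; U -> e.

S -> e | dNe; N -> S | d | US; U -> e | NS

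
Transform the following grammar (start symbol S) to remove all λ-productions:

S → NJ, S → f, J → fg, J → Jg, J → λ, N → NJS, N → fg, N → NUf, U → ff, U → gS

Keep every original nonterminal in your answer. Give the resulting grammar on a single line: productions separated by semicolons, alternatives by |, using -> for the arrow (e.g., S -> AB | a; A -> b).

S -> N | f | NJ; J -> g | Jg | fg; N -> NS | fg | NJS | NUf; U -> ff | gS

Nullable set: {J}.
S -> NJ: J nullable, giving N | NJ.
Drop J -> λ.
J -> Jg: J nullable, giving Jg | g.
N -> NJS: J nullable, giving NJS | NS.
Unchanged (no nullable symbols): S -> f; J -> fg; N -> NUf; N -> fg; U -> ff; U -> gS.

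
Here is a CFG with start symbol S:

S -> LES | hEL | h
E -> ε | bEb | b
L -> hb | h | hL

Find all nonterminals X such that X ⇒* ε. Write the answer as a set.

{E}

Directly nullable (have an ε-rule): {E}.
Not nullable: L, S — each has a terminal in every rule's right-hand side or depends on a non-nullable symbol.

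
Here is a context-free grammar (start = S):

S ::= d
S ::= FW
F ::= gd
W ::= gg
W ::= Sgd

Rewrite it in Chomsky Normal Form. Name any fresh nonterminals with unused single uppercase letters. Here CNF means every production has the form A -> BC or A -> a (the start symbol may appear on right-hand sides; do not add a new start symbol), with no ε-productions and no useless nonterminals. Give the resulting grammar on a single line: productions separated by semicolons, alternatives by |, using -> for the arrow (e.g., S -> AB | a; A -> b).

S -> d | FW; A -> g; B -> d; C -> AB; F -> AB; W -> AA | SC

No ε-productions.
No unit productions to eliminate.
TERM: introduce B -> d, A -> g and substitute in every rule of length ≥2.
BIN: W -> SAB becomes W -> SC, C -> AB.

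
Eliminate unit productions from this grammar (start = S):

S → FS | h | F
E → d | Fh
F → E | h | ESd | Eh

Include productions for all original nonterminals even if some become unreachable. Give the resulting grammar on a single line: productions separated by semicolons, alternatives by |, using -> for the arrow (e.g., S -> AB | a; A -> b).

Unit productions: F->E, S->F.
Unit pairs (A ⇒* B via units): (F,E), (S,E), (S,F).
S: inherits non-unit rules of {E, F, S} → ESd | Eh | FS | Fh | d | h.
E: inherits non-unit rules of {E} → Fh | d.
F: inherits non-unit rules of {E, F} → ESd | Eh | Fh | d | h.

S -> d | h | Eh | FS | Fh | ESd; E -> d | Fh; F -> d | h | Eh | Fh | ESd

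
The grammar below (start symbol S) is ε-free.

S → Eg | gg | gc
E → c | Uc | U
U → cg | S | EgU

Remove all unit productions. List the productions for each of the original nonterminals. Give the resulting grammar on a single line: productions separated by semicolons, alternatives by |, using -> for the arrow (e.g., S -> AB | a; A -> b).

S -> Eg | gc | gg; E -> c | Eg | Uc | cg | gc | gg | EgU; U -> Eg | cg | gc | gg | EgU

Unit productions: E->U, U->S.
Unit pairs (A ⇒* B via units): (E,S), (E,U), (U,S).
S: inherits non-unit rules of {S} → Eg | gc | gg.
E: inherits non-unit rules of {E, S, U} → Eg | EgU | Uc | c | cg | gc | gg.
U: inherits non-unit rules of {S, U} → Eg | EgU | cg | gc | gg.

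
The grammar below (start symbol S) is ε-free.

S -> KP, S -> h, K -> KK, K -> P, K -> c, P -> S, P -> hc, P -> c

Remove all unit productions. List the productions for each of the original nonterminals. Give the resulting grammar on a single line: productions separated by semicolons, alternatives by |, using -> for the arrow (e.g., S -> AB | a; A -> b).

S -> h | KP; K -> c | h | KK | KP | hc; P -> c | h | KP | hc

Unit productions: K->P, P->S.
Unit pairs (A ⇒* B via units): (K,P), (K,S), (P,S).
S: inherits non-unit rules of {S} → KP | h.
K: inherits non-unit rules of {K, P, S} → KK | KP | c | h | hc.
P: inherits non-unit rules of {P, S} → KP | c | h | hc.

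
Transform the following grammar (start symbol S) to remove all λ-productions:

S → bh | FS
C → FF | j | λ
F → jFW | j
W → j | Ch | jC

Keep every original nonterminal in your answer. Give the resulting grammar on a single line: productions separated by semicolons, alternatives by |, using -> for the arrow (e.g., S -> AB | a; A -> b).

S -> FS | bh; C -> j | FF; F -> j | jFW; W -> h | j | Ch | jC

Nullable set: {C}.
Drop C -> λ.
W -> Ch: C nullable, giving Ch | h.
W -> jC: C nullable, giving j | jC.
Unchanged (no nullable symbols): S -> FS; S -> bh; C -> FF; C -> j; F -> j; F -> jFW; W -> j.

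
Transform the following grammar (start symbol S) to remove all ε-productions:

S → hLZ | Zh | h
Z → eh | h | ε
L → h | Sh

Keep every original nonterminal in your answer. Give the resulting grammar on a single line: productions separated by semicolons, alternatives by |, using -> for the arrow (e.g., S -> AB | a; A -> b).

S -> h | Zh | hL | hLZ; L -> h | Sh; Z -> h | eh

Nullable set: {Z}.
S -> Zh: Z nullable, giving Zh | h.
S -> hLZ: Z nullable, giving hL | hLZ.
Drop Z -> ε.
Unchanged (no nullable symbols): S -> h; L -> Sh; L -> h; Z -> eh; Z -> h.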